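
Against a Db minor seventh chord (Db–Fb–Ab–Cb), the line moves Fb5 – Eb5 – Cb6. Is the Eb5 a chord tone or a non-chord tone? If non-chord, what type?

The harmony at that moment is Db minor seventh chord (Db, Fb, Ab, Cb); Eb5 is not a chord tone.
It is approached by step down from Fb5 and left by leap up to Cb6.
Step in, leap out — an escape tone.

Non-chord tone — an escape tone.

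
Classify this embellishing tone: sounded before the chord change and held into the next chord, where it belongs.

Anticipation.

Approach: ahead of the chord change (typically by step), so it is dissonant against the current harmony. Departure: none — the same pitch is restated or held and is a chord tone of the new harmony.
Dissonant first, consonant once the harmony catches up: the note simply arrives early — an anticipation. (The reverse timing, consonant first and dissonant after the change, would be a suspension or retardation.)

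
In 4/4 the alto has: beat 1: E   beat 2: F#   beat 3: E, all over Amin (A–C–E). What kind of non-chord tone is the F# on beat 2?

The harmony at that moment is A minor triad (A, C, E); F# is not a chord tone.
It is approached by step up from E and left by step down to E.
Step away and step back to the same note — a neighbor tone (upper neighbor).

Upper neighbor tone.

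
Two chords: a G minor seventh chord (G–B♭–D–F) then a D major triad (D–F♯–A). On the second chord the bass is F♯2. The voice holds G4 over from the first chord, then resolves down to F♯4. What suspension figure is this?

At the second chord the bass is F♯2. The suspended G4 lies a ninth above the bass; after resolving down by step to F♯4, the interval above the bass becomes an octave.
Suspension figures are named by those two intervals: 9–8.

9–8 suspension.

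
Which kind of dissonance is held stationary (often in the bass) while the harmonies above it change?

Approach: none. Departure: none — a single pitch is sustained while the chords change around it, passing through harmonies that do not contain it.
No melodic motion at all; the dissonance is created entirely by the moving harmonies against the stationary note — a pedal tone (pedal point).

Pedal tone.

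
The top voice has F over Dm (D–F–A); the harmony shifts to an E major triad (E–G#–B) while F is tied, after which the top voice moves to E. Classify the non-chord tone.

The harmony at that moment is E major triad (E, G#, B); F is not a chord tone.
It is held over (the same pitch as the preceding F) and left by step down to E.
Held over from the previous chord and resolving down by step — a suspension.

F is a suspension.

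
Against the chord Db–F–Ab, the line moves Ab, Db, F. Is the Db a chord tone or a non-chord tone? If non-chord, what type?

Db major triad contains Db, F, Ab; Db is the root, so it is a chord tone.

Chord tone (the root of Db major triad).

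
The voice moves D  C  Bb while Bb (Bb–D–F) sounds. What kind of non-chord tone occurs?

C is a passing tone.

The harmony at that moment is Bb major triad (Bb, D, F); C is not a chord tone.
It is approached by step down from D and left by step down to Bb.
Step in, step out in the same direction — a passing tone.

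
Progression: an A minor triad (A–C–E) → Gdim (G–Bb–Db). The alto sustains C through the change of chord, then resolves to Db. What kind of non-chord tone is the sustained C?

C is a retardation.

The harmony at that moment is G diminished triad (G, Bb, Db); C is not a chord tone.
It is held over (the same pitch as the preceding C) and left by step up to Db.
Held over from the previous chord and resolving up by step — a retardation.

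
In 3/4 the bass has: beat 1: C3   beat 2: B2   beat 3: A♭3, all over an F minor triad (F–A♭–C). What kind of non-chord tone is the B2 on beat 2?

Escape tone.

The harmony at that moment is F minor triad (F, A♭, C); B2 is not a chord tone.
It is approached by step down from C3 and left by leap up to A♭3.
Step in, leap out, on a weak beat — an escape tone.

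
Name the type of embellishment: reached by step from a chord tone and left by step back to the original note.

Approach: by step. Departure: by step in the opposite direction, back to the starting pitch.
Stepwise on both sides but reversing to return to the same chord tone — a neighbor tone. (Had it continued onward in the same direction it would be a passing tone instead.)

Neighbor tone.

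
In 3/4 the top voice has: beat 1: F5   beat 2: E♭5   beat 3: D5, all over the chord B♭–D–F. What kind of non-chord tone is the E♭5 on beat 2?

The harmony at that moment is B♭ major triad (B♭, D, F); E♭5 is not a chord tone.
It is approached by step down from F5 and left by step down to D5.
Step in, step out in the same direction — a passing tone.

Passing tone.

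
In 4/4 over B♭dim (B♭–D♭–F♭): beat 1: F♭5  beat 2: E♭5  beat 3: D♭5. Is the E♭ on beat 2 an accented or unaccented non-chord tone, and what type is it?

Unaccented passing tone.

The harmony at that moment is B♭ diminished triad (B♭, D♭, F♭); E♭5 is not a chord tone.
It is approached by step down from F♭5 and left by step down to D♭5.
Step in, step out in the same direction — a passing tone.
It falls on a weak beat, so it is unaccented.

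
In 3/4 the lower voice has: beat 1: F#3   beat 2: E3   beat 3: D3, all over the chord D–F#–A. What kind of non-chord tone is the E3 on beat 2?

Passing tone.

The harmony at that moment is D major triad (D, F#, A); E3 is not a chord tone.
It is approached by step down from F#3 and left by step down to D3.
Step in, step out in the same direction — a passing tone.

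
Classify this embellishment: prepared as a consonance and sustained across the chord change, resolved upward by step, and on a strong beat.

Approach: by preparation — the pitch is first a chord tone, then held (tied or repeated) while the harmony changes under it. Departure: up by step. Metric position: strong.
A prepared dissonance that resolves upward by step — a retardation. (The same figure resolving downward would be a suspension.)

Retardation.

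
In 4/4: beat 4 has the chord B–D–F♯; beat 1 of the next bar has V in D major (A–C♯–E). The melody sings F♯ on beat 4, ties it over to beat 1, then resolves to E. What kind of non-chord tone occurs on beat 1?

Suspension.

The harmony at that moment is A major triad (A, C♯, E); F♯ is not a chord tone.
It is held over (the same pitch as the preceding F♯) and left by step down to E.
Held over from the previous chord and resolving down by step — a suspension.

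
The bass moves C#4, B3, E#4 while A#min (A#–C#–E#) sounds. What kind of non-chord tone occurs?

B3 is an escape tone.

The harmony at that moment is A# minor triad (A#, C#, E#); B3 is not a chord tone.
It is approached by step down from C#4 and left by leap up to E#4.
Step in, leap out — an escape tone.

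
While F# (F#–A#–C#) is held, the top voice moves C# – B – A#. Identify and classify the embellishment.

B is a passing tone.

The harmony at that moment is F# major triad (F#, A#, C#); B is not a chord tone.
It is approached by step down from C# and left by step down to A#.
Step in, step out in the same direction — a passing tone.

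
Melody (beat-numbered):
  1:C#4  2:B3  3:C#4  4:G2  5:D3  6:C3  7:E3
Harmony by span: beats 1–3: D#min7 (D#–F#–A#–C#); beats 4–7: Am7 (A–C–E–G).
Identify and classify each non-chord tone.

B3 (beat 2) — neighbor tone; D3 (beat 5) — appoggiatura.

The harmony at that moment is D# minor seventh chord (D#, F#, A#, C#); B3 is not a chord tone.
It is approached by step down from C#4 and left by step up to C#4.
Step away and step back to the same note — a neighbor tone (lower neighbor).
The harmony at that moment is A minor seventh chord (A, C, E, G); D3 is not a chord tone.
It is approached by leap up from G2 and left by step down to C3.
Leap in, step out — an appoggiatura.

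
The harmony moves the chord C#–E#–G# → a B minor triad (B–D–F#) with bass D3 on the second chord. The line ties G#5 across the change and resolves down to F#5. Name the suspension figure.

4–3 suspension.

At the second chord the bass is D3. The suspended G#5 lies a fourth above the bass; after resolving down by step to F#5, the interval above the bass becomes a third.
Suspension figures are named by those two intervals: 4–3.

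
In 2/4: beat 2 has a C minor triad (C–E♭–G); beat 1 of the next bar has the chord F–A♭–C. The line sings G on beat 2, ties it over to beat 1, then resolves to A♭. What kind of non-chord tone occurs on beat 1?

The harmony at that moment is F minor triad (F, A♭, C); G is not a chord tone.
It is held over (the same pitch as the preceding G) and left by step up to A♭.
Held over from the previous chord and resolving up by step — a retardation.

Retardation.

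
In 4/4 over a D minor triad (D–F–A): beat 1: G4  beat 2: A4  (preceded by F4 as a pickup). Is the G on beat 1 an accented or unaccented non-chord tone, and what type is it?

The harmony at that moment is D minor triad (D, F, A); G4 is not a chord tone.
It is approached by step up from F4 and left by step up to A4.
Step in, step out in the same direction — a passing tone.
It falls on the downbeat, so it is accented.

Accented passing tone.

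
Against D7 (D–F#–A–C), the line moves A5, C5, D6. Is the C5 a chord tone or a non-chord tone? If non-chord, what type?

Chord tone (the seventh of D dominant seventh chord).

D dominant seventh chord contains D, F#, A, C; C is the seventh, so it is a chord tone.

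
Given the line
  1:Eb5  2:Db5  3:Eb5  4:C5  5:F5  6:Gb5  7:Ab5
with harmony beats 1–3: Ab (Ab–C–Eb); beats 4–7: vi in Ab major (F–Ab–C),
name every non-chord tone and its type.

Db5 (beat 2) — neighbor tone; Gb5 (beat 6) — passing tone.

The harmony at that moment is Ab major triad (Ab, C, Eb); Db5 is not a chord tone.
It is approached by step down from Eb5 and left by step up to Eb5.
Step away and step back to the same note — a neighbor tone (lower neighbor).
The harmony at that moment is F minor triad (F, Ab, C); Gb5 is not a chord tone.
It is approached by step up from F5 and left by step up to Ab5.
Step in, step out in the same direction — a passing tone.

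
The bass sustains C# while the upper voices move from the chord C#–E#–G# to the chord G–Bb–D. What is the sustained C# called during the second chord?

The harmony at that moment is G minor triad (G, Bb, D); C# is not a chord tone.
It is held over (the same pitch as the preceding C#) and then sustained as the same pitch into the next harmony.
Sustained through a change of harmony — a pedal tone.

Pedal tone (pedal point).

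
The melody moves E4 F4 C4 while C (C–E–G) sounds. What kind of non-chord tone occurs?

F4 is an escape tone.

The harmony at that moment is C major triad (C, E, G); F4 is not a chord tone.
It is approached by step up from E4 and left by leap down to C4.
Step in, leap out — an escape tone.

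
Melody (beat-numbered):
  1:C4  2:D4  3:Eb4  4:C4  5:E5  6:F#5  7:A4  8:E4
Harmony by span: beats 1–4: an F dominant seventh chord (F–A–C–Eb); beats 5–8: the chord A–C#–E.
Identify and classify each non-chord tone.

D4 (beat 2) — passing tone; F#5 (beat 6) — escape tone.

The harmony at that moment is F dominant seventh chord (F, A, C, Eb); D4 is not a chord tone.
It is approached by step up from C4 and left by step up to Eb4.
Step in, step out in the same direction — a passing tone.
The harmony at that moment is A major triad (A, C#, E); F#5 is not a chord tone.
It is approached by step up from E5 and left by leap down to A4.
Step in, leap out — an escape tone.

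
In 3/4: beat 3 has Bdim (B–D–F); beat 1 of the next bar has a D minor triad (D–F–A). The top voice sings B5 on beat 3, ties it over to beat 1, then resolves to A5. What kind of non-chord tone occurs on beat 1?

Suspension.

The harmony at that moment is D minor triad (D, F, A); B5 is not a chord tone.
It is held over (the same pitch as the preceding B5) and left by step down to A5.
Held over from the previous chord and resolving down by step — a suspension.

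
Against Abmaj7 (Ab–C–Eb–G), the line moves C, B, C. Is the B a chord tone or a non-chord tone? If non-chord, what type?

Non-chord tone — a neighbor tone.

The harmony at that moment is Ab major seventh chord (Ab, C, Eb, G); B is not a chord tone.
It is approached by step down from C and left by step up to C.
Step away and step back to the same note — a neighbor tone (lower neighbor).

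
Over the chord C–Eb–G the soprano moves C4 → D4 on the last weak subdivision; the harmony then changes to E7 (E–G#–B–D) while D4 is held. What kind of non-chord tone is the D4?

The harmony at that moment is C minor triad (C, Eb, G); D4 is not a chord tone.
It is approached by step up from C4 and then sustained as the same pitch into the next harmony.
Arriving early and becoming a chord tone when the harmony changes — an anticipation.

D4 is an anticipation.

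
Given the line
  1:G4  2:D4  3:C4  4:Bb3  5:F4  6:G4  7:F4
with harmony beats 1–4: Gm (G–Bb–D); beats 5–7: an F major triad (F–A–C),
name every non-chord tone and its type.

C4 (beat 3) — passing tone; G4 (beat 6) — neighbor tone.

The harmony at that moment is G minor triad (G, Bb, D); C4 is not a chord tone.
It is approached by step down from D4 and left by step down to Bb3.
Step in, step out in the same direction — a passing tone.
The harmony at that moment is F major triad (F, A, C); G4 is not a chord tone.
It is approached by step up from F4 and left by step down to F4.
Step away and step back to the same note — a neighbor tone (upper neighbor).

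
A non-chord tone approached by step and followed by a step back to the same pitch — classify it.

Approach: by step. Departure: by step in the opposite direction, back to the starting pitch.
Stepwise on both sides but reversing to return to the same chord tone — a neighbor tone. (Had it continued onward in the same direction it would be a passing tone instead.)

Neighbor tone.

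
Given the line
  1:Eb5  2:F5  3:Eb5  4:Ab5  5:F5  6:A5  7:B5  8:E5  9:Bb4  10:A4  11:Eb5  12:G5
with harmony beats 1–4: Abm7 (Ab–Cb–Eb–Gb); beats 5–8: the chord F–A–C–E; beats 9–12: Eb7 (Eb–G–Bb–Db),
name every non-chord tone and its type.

F5 (beat 2) — neighbor tone; B5 (beat 7) — escape tone; A4 (beat 10) — escape tone.

The harmony at that moment is Ab minor seventh chord (Ab, Cb, Eb, Gb); F5 is not a chord tone.
It is approached by step up from Eb5 and left by step down to Eb5.
Step away and step back to the same note — a neighbor tone (upper neighbor).
The harmony at that moment is F major seventh chord (F, A, C, E); B5 is not a chord tone.
It is approached by step up from A5 and left by leap down to E5.
Step in, leap out — an escape tone.
The harmony at that moment is Eb dominant seventh chord (Eb, G, Bb, Db); A4 is not a chord tone.
It is approached by step down from Bb4 and left by leap up to Eb5.
Step in, leap out — an escape tone.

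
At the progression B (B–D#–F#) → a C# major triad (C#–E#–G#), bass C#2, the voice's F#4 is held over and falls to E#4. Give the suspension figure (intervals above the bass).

At the second chord the bass is C#2. The suspended F#4 lies a fourth above the bass; after resolving down by step to E#4, the interval above the bass becomes a third.
Suspension figures are named by those two intervals: 4–3.

4–3 suspension.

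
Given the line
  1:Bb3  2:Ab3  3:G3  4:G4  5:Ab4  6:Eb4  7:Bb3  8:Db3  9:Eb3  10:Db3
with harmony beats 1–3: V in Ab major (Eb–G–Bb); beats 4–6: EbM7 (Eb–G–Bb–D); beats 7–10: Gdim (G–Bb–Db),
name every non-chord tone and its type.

Ab3 (beat 2) — passing tone; Ab4 (beat 5) — escape tone; Eb3 (beat 9) — neighbor tone.

The harmony at that moment is Eb major triad (Eb, G, Bb); Ab3 is not a chord tone.
It is approached by step down from Bb3 and left by step down to G3.
Step in, step out in the same direction — a passing tone.
The harmony at that moment is Eb major seventh chord (Eb, G, Bb, D); Ab4 is not a chord tone.
It is approached by step up from G4 and left by leap down to Eb4.
Step in, leap out — an escape tone.
The harmony at that moment is G diminished triad (G, Bb, Db); Eb3 is not a chord tone.
It is approached by step up from Db3 and left by step down to Db3.
Step away and step back to the same note — a neighbor tone (upper neighbor).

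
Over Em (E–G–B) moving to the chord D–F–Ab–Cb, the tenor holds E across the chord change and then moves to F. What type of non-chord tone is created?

E is a retardation.

The harmony at that moment is D diminished seventh chord (D, F, Ab, Cb); E is not a chord tone.
It is held over (the same pitch as the preceding E) and left by step up to F.
Held over from the previous chord and resolving up by step — a retardation.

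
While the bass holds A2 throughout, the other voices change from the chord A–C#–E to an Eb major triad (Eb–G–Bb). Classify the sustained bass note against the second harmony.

The harmony at that moment is Eb major triad (Eb, G, Bb); A2 is not a chord tone.
It is held over (the same pitch as the preceding A2) and then sustained as the same pitch into the next harmony.
Sustained through a change of harmony — a pedal tone.

Pedal tone (pedal point).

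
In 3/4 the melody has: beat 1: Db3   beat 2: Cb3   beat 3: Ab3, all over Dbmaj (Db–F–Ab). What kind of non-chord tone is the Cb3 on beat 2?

Escape tone.

The harmony at that moment is Db major triad (Db, F, Ab); Cb3 is not a chord tone.
It is approached by step down from Db3 and left by leap up to Ab3.
Step in, leap out, on a weak beat — an escape tone.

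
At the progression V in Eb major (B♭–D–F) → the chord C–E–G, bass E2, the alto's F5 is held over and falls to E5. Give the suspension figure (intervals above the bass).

At the second chord the bass is E2. The suspended F5 lies a ninth above the bass; after resolving down by step to E5, the interval above the bass becomes an octave.
Suspension figures are named by those two intervals: 9–8.

9–8 suspension.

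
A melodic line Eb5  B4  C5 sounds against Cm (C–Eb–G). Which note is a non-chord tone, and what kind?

The harmony at that moment is C minor triad (C, Eb, G); B4 is not a chord tone.
It is approached by leap down from Eb5 and left by step up to C5.
Leap in, step out — an appoggiatura.

B4 is an appoggiatura.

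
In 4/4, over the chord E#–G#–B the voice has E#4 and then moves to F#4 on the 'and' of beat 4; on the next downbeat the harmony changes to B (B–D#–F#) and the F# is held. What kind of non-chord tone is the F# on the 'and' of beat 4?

The harmony at that moment is E# diminished triad (E#, G#, B); F#4 is not a chord tone.
It is approached by step up from E#4 and then sustained as the same pitch into the next harmony.
Arriving early and becoming a chord tone when the harmony changes — an anticipation.

Anticipation.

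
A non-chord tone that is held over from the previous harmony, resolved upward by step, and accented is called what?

Retardation.

Approach: by preparation — the pitch is first a chord tone, then held (tied or repeated) while the harmony changes under it. Departure: up by step. Metric position: strong.
A prepared dissonance that resolves upward by step — a retardation. (The same figure resolving downward would be a suspension.)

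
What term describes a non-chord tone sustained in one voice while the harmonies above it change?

Pedal tone.

Approach: none. Departure: none — a single pitch is sustained while the chords change around it, passing through harmonies that do not contain it.
No melodic motion at all; the dissonance is created entirely by the moving harmonies against the stationary note — a pedal tone (pedal point).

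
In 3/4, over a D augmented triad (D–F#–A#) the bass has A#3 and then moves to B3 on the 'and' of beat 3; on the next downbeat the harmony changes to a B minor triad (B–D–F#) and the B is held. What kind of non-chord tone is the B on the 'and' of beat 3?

The harmony at that moment is D augmented triad (D, F#, A#); B3 is not a chord tone.
It is approached by step up from A#3 and then sustained as the same pitch into the next harmony.
Arriving early and becoming a chord tone when the harmony changes — an anticipation.

Anticipation.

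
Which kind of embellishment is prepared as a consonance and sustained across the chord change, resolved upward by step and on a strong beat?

Approach: by preparation — the pitch is first a chord tone, then held (tied or repeated) while the harmony changes under it. Departure: up by step. Metric position: strong.
A prepared dissonance that resolves upward by step — a retardation. (The same figure resolving downward would be a suspension.)

Retardation.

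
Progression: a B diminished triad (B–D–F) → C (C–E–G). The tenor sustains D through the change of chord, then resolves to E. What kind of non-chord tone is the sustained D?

D is a retardation.

The harmony at that moment is C major triad (C, E, G); D is not a chord tone.
It is held over (the same pitch as the preceding D) and left by step up to E.
Held over from the previous chord and resolving up by step — a retardation.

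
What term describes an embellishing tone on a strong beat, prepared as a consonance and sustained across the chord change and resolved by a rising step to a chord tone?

Approach: by preparation — the pitch is first a chord tone, then held (tied or repeated) while the harmony changes under it. Departure: up by step. Metric position: strong.
A prepared dissonance that resolves upward by step — a retardation. (The same figure resolving downward would be a suspension.)

Retardation.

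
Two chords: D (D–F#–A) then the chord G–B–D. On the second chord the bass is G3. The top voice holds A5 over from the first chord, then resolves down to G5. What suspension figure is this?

At the second chord the bass is G3. The suspended A5 lies a ninth above the bass; after resolving down by step to G5, the interval above the bass becomes an octave.
Suspension figures are named by those two intervals: 9–8.

9–8 suspension.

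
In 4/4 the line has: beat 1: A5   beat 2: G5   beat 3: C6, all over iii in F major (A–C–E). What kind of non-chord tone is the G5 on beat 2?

The harmony at that moment is A minor triad (A, C, E); G5 is not a chord tone.
It is approached by step down from A5 and left by leap up to C6.
Step in, leap out, on a weak beat — an escape tone.

Escape tone.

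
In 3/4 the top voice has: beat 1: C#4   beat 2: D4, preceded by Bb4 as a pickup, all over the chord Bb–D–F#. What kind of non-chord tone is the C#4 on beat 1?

The harmony at that moment is Bb augmented triad (Bb, D, F#); C#4 is not a chord tone.
It is approached by leap down from Bb4 and left by step up to D4.
Leap in, step out, metrically accented — an appoggiatura.

Appoggiatura.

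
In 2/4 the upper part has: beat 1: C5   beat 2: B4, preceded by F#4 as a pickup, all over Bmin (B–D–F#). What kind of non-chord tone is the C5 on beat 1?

Appoggiatura.

The harmony at that moment is B minor triad (B, D, F#); C5 is not a chord tone.
It is approached by leap up from F#4 and left by step down to B4.
Leap in, step out, metrically accented — an appoggiatura.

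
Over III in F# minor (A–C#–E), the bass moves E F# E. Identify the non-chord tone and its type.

F# is a neighbor tone.

The harmony at that moment is A major triad (A, C#, E); F# is not a chord tone.
It is approached by step up from E and left by step down to E.
Step away and step back to the same note — a neighbor tone (upper neighbor).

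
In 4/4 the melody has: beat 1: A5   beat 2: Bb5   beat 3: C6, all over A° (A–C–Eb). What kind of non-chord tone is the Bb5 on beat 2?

The harmony at that moment is A diminished triad (A, C, Eb); Bb5 is not a chord tone.
It is approached by step up from A5 and left by step up to C6.
Step in, step out in the same direction — a passing tone.

Passing tone.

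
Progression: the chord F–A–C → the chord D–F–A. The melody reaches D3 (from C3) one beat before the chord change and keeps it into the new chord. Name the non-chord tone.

D3 is an anticipation.

The harmony at that moment is F major triad (F, A, C); D3 is not a chord tone.
It is approached by step up from C3 and then sustained as the same pitch into the next harmony.
Arriving early and becoming a chord tone when the harmony changes — an anticipation.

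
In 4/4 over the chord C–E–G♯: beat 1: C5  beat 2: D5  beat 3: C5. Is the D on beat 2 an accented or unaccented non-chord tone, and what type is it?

The harmony at that moment is C augmented triad (C, E, G♯); D5 is not a chord tone.
It is approached by step up from C5 and left by step down to C5.
Step away and step back to the same note — a neighbor tone (upper neighbor).
It falls on a weak beat, so it is unaccented.

Unaccented neighbor tone.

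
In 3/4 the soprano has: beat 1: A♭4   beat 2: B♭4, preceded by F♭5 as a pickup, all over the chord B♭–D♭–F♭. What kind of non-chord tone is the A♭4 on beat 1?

Appoggiatura.

The harmony at that moment is B♭ diminished triad (B♭, D♭, F♭); A♭4 is not a chord tone.
It is approached by leap down from F♭5 and left by step up to B♭4.
Leap in, step out, metrically accented — an appoggiatura.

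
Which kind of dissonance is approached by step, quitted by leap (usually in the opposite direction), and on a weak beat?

Escape tone.

Approach: by step. Departure: by leap. Metric position: weak.
Step in, leap out, from a weak position — an escape tone (échappée). (It is the mirror image of the appoggiatura, which leaps in and steps out on a strong beat.)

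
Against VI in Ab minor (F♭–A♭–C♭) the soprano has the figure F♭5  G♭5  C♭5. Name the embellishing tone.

G♭5 is an escape tone.

The harmony at that moment is F♭ major triad (F♭, A♭, C♭); G♭5 is not a chord tone.
It is approached by step up from F♭5 and left by leap down to C♭5.
Step in, leap out — an escape tone.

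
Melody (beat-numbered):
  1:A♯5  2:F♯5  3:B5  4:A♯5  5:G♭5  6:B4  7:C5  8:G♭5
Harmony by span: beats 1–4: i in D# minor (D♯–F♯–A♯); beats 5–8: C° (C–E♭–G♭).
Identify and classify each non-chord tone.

B5 (beat 3) — appoggiatura; B4 (beat 6) — appoggiatura.

The harmony at that moment is D♯ minor triad (D♯, F♯, A♯); B5 is not a chord tone.
It is approached by leap up from F♯5 and left by step down to A♯5.
Leap in, step out — an appoggiatura.
The harmony at that moment is C diminished triad (C, E♭, G♭); B4 is not a chord tone.
It is approached by leap down from G♭5 and left by step up to C5.
Leap in, step out — an appoggiatura.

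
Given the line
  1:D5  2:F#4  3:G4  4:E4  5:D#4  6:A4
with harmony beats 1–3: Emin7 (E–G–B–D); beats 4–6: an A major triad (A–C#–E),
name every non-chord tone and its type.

F#4 (beat 2) — appoggiatura; D#4 (beat 5) — escape tone.

The harmony at that moment is E minor seventh chord (E, G, B, D); F#4 is not a chord tone.
It is approached by leap down from D5 and left by step up to G4.
Leap in, step out — an appoggiatura.
The harmony at that moment is A major triad (A, C#, E); D#4 is not a chord tone.
It is approached by step down from E4 and left by leap up to A4.
Step in, leap out — an escape tone.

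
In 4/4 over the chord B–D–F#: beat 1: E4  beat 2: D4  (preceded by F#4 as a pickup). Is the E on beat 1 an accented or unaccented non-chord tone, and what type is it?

Accented passing tone.

The harmony at that moment is B minor triad (B, D, F#); E4 is not a chord tone.
It is approached by step down from F#4 and left by step down to D4.
Step in, step out in the same direction — a passing tone.
It falls on the downbeat, so it is accented.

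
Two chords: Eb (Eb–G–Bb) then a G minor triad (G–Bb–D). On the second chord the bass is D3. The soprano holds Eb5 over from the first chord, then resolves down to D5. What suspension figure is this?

9–8 suspension.

At the second chord the bass is D3. The suspended Eb5 lies a ninth above the bass; after resolving down by step to D5, the interval above the bass becomes an octave.
Suspension figures are named by those two intervals: 9–8.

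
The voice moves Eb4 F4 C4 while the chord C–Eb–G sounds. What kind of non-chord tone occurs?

F4 is an escape tone.

The harmony at that moment is C minor triad (C, Eb, G); F4 is not a chord tone.
It is approached by step up from Eb4 and left by leap down to C4.
Step in, leap out — an escape tone.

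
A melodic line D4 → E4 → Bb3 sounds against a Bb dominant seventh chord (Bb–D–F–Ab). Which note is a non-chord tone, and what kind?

E4 is an escape tone.

The harmony at that moment is Bb dominant seventh chord (Bb, D, F, Ab); E4 is not a chord tone.
It is approached by step up from D4 and left by leap down to Bb3.
Step in, leap out — an escape tone.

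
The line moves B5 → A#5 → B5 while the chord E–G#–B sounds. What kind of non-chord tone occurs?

A#5 is a neighbor tone.

The harmony at that moment is E major triad (E, G#, B); A#5 is not a chord tone.
It is approached by step down from B5 and left by step up to B5.
Step away and step back to the same note — a neighbor tone (lower neighbor).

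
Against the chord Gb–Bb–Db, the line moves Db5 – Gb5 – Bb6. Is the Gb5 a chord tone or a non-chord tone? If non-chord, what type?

Gb major triad contains Gb, Bb, Db; Gb is the root, so it is a chord tone.

Chord tone (the root of Gb major triad).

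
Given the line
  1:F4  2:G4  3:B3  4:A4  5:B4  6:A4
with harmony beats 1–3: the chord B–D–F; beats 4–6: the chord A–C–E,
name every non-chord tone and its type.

G4 (beat 2) — escape tone; B4 (beat 5) — neighbor tone.

The harmony at that moment is B diminished triad (B, D, F); G4 is not a chord tone.
It is approached by step up from F4 and left by leap down to B3.
Step in, leap out — an escape tone.
The harmony at that moment is A minor triad (A, C, E); B4 is not a chord tone.
It is approached by step up from A4 and left by step down to A4.
Step away and step back to the same note — a neighbor tone (upper neighbor).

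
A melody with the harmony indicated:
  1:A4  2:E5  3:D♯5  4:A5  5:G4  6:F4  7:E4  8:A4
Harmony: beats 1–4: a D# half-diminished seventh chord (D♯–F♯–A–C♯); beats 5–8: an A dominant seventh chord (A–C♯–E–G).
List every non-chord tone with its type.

The harmony at that moment is D♯ half-diminished seventh chord (D♯, F♯, A, C♯); E5 is not a chord tone.
It is approached by leap up from A4 and left by step down to D♯5.
Leap in, step out — an appoggiatura.
The harmony at that moment is A dominant seventh chord (A, C♯, E, G); F4 is not a chord tone.
It is approached by step down from G4 and left by step down to E4.
Step in, step out in the same direction — a passing tone.

E5 (beat 2) — appoggiatura; F4 (beat 6) — passing tone.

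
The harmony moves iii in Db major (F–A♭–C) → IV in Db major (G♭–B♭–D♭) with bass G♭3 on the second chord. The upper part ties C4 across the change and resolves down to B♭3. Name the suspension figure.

4–3 suspension.

At the second chord the bass is G♭3. The suspended C4 lies a fourth above the bass; after resolving down by step to B♭3, the interval above the bass becomes a third.
Suspension figures are named by those two intervals: 4–3.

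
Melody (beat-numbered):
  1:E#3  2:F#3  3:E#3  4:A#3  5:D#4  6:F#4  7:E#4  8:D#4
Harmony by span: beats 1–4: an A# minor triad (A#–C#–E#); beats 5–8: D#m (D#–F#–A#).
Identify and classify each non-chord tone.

The harmony at that moment is A# minor triad (A#, C#, E#); F#3 is not a chord tone.
It is approached by step up from E#3 and left by step down to E#3.
Step away and step back to the same note — a neighbor tone (upper neighbor).
The harmony at that moment is D# minor triad (D#, F#, A#); E#4 is not a chord tone.
It is approached by step down from F#4 and left by step down to D#4.
Step in, step out in the same direction — a passing tone.

F#3 (beat 2) — neighbor tone; E#4 (beat 7) — passing tone.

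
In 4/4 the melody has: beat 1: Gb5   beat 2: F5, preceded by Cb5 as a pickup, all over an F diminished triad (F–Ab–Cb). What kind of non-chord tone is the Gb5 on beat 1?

The harmony at that moment is F diminished triad (F, Ab, Cb); Gb5 is not a chord tone.
It is approached by leap up from Cb5 and left by step down to F5.
Leap in, step out, metrically accented — an appoggiatura.

Appoggiatura.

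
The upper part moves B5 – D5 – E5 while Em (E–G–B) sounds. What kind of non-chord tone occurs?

D5 is an appoggiatura.

The harmony at that moment is E minor triad (E, G, B); D5 is not a chord tone.
It is approached by leap down from B5 and left by step up to E5.
Leap in, step out — an appoggiatura.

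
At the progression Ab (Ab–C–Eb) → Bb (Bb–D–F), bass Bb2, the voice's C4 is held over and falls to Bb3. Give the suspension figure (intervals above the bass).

9–8 suspension.

At the second chord the bass is Bb2. The suspended C4 lies a ninth above the bass; after resolving down by step to Bb3, the interval above the bass becomes an octave.
Suspension figures are named by those two intervals: 9–8.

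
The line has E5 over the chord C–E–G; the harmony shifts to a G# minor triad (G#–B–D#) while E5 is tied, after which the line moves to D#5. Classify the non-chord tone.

E5 is a suspension.

The harmony at that moment is G# minor triad (G#, B, D#); E5 is not a chord tone.
It is held over (the same pitch as the preceding E5) and left by step down to D#5.
Held over from the previous chord and resolving down by step — a suspension.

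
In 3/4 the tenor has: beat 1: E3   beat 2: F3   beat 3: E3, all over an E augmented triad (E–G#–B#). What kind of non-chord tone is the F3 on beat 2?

The harmony at that moment is E augmented triad (E, G#, B#); F3 is not a chord tone.
It is approached by step up from E3 and left by step down to E3.
Step away and step back to the same note — a neighbor tone (upper neighbor).

Upper neighbor tone.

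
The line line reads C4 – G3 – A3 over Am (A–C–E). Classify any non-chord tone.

The harmony at that moment is A minor triad (A, C, E); G3 is not a chord tone.
It is approached by leap down from C4 and left by step up to A3.
Leap in, step out — an appoggiatura.

G3 is an appoggiatura.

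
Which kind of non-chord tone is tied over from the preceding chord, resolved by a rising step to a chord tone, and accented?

Approach: by preparation — the pitch is first a chord tone, then held (tied or repeated) while the harmony changes under it. Departure: up by step. Metric position: strong.
A prepared dissonance that resolves upward by step — a retardation. (The same figure resolving downward would be a suspension.)

Retardation.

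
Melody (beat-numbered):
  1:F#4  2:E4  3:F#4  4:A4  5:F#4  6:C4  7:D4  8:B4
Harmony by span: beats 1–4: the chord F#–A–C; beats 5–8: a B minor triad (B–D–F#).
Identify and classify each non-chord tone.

The harmony at that moment is F# diminished triad (F#, A, C); E4 is not a chord tone.
It is approached by step down from F#4 and left by step up to F#4.
Step away and step back to the same note — a neighbor tone (lower neighbor).
The harmony at that moment is B minor triad (B, D, F#); C4 is not a chord tone.
It is approached by leap down from F#4 and left by step up to D4.
Leap in, step out — an appoggiatura.

E4 (beat 2) — neighbor tone; C4 (beat 6) — appoggiatura.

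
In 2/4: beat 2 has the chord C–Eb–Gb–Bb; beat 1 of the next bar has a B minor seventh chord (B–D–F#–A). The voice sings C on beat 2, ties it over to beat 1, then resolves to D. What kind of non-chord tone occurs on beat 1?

The harmony at that moment is B minor seventh chord (B, D, F#, A); C is not a chord tone.
It is held over (the same pitch as the preceding C) and left by step up to D.
Held over from the previous chord and resolving up by step — a retardation.

Retardation.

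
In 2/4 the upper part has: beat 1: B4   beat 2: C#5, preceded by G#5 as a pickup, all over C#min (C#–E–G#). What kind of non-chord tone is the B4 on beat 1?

Appoggiatura.

The harmony at that moment is C# minor triad (C#, E, G#); B4 is not a chord tone.
It is approached by leap down from G#5 and left by step up to C#5.
Leap in, step out, metrically accented — an appoggiatura.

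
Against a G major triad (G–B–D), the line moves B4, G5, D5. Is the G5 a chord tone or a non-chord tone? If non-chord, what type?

Chord tone (the root of G major triad).

G major triad contains G, B, D; G is the root, so it is a chord tone.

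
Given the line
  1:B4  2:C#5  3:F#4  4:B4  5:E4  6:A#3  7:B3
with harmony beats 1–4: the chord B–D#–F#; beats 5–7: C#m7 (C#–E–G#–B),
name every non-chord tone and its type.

The harmony at that moment is B major triad (B, D#, F#); C#5 is not a chord tone.
It is approached by step up from B4 and left by leap down to F#4.
Step in, leap out — an escape tone.
The harmony at that moment is C# minor seventh chord (C#, E, G#, B); A#3 is not a chord tone.
It is approached by leap down from E4 and left by step up to B3.
Leap in, step out — an appoggiatura.

C#5 (beat 2) — escape tone; A#3 (beat 6) — appoggiatura.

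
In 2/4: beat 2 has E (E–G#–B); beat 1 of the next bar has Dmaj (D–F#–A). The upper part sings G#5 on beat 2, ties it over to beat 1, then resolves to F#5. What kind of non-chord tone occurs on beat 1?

The harmony at that moment is D major triad (D, F#, A); G#5 is not a chord tone.
It is held over (the same pitch as the preceding G#5) and left by step down to F#5.
Held over from the previous chord and resolving down by step — a suspension.

Suspension.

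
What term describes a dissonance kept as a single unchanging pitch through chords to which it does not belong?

Approach: none. Departure: none — a single pitch is sustained while the chords change around it, passing through harmonies that do not contain it.
No melodic motion at all; the dissonance is created entirely by the moving harmonies against the stationary note — a pedal tone (pedal point).

Pedal tone.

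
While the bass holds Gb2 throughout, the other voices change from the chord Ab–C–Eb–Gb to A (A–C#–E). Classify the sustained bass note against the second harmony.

The harmony at that moment is A major triad (A, C#, E); Gb2 is not a chord tone.
It is held over (the same pitch as the preceding Gb2) and then sustained as the same pitch into the next harmony.
Sustained through a change of harmony — a pedal tone.

Pedal tone (pedal point).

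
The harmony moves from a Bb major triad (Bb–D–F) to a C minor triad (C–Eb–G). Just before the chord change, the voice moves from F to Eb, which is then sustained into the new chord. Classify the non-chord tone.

Eb is an anticipation.

The harmony at that moment is Bb major triad (Bb, D, F); Eb is not a chord tone.
It is approached by step down from F and then sustained as the same pitch into the next harmony.
Arriving early and becoming a chord tone when the harmony changes — an anticipation.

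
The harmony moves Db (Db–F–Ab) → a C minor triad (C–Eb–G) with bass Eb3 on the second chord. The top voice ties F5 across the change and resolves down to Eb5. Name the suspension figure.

At the second chord the bass is Eb3. The suspended F5 lies a ninth above the bass; after resolving down by step to Eb5, the interval above the bass becomes an octave.
Suspension figures are named by those two intervals: 9–8.

9–8 suspension.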